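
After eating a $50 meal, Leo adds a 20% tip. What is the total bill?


Calculate the tip:
20% of $50 = $10
Add tip to meal cost:
$50 + $10 = $60

$60


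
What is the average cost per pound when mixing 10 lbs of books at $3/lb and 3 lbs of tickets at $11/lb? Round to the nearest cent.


Cost of books:
10 x $3 = $30
Cost of tickets:
3 x $11 = $33
Total cost: $30 + $33 = $63
Total weight: 13 lbs
Average: $63 / 13 = $4.8461... ≈ $4.85/lb

$4.85/lb


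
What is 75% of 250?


Convert percentage to decimal:
75% = 0.75
Multiply:
250 x 0.75 = 187.5

187.5


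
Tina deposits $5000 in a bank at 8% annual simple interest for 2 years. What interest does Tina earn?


Use the formula I = P x R x T / 100
P x R x T = 5000 x 8 x 2 = 80000
I = 80000 / 100 = $800

$800


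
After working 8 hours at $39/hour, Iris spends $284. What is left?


Calculate earnings:
8 x $39 = $312
Subtract spending:
$312 - $284 = $28

$28


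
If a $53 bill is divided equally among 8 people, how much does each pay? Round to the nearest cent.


Total bill: $53
Number of people: 8
Each pays: $53 / 8 = $6.625 ≈ $6.63

$6.63


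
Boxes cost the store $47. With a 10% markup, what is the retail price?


Calculate the markup amount:
10% of $47 = $4.70
Add to cost:
$47 + $4.70 = $51.70

$51.70


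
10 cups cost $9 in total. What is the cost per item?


Total cost: $9
Number of items: 10
Unit price: $9 / 10 = $0.90

$0.90


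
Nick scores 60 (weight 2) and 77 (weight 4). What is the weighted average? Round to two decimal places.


Weighted sum:
2 x 60 + 4 x 77 = 428
Total weight:
2 + 4 = 6
Weighted average:
428 / 6 = 71.3333... ≈ 71.33

71.33


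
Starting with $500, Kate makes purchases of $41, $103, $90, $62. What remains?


Add up expenses:
$41 + $103 + $90 + $62 = $296
Subtract from budget:
$500 - $296 = $204

$204


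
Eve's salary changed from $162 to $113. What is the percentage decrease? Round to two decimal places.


Find the absolute change:
|113 - 162| = 49
Divide by original and multiply by 100:
49 / 162 x 100 = 30.2469...% ≈ 30.25%

30.25%


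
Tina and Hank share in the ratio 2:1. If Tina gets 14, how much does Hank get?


Find the multiplier:
14 / 2 = 7
Apply to Hank's share:
1 x 7 = 7

7


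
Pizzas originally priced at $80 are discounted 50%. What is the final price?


Calculate the discount amount:
50% of $80 = $40
Subtract from original:
$80 - $40 = $40

$40


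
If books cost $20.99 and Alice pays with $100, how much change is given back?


Start with the amount paid:
$100
Subtract the price:
$100 - $20.99 = $79.01

$79.01


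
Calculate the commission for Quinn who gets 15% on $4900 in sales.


Convert rate to decimal:
15% = 0.15
Multiply by sales:
$4900 x 0.15 = $735

$735


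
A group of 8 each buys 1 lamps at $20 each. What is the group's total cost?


Cost per person:
1 x $20 = $20
Group total:
8 x $20 = $160

$160


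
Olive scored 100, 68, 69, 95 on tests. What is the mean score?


Add the scores:
100 + 68 + 69 + 95 = 332
Divide by the number of tests:
332 / 4 = 83

83


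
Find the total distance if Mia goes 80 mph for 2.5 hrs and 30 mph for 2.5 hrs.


Leg 1 distance:
80 x 2.5 = 200 miles
Leg 2 distance:
30 x 2.5 = 75 miles
Total distance:
200 + 75 = 275 miles

275 miles


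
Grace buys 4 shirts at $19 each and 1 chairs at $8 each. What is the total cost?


Cost of shirts:
4 x $19 = $76
Cost of chairs:
1 x $8 = $8
Add both:
$76 + $8 = $84

$84


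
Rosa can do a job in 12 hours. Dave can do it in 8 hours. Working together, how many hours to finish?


Rosa's rate: 1/12 of the job per hour
Dave's rate: 1/8 of the job per hour
Combined rate: 1/12 + 1/8 = 5/24 per hour
Time = 1 / (5/24) = 24/5 = 4.8 hours

4.8 hours


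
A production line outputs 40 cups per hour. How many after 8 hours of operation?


Production rate: 40 cups per hour
Time: 8 hours
Total: 40 x 8 = 320 cups

320 cups


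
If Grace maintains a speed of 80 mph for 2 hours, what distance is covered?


Use the formula: distance = speed x time
Speed = 80 mph, Time = 2 hours
80 x 2 = 160 miles

160 miles


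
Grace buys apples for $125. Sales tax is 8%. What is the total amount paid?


Calculate the tax:
8% of $125 = $10
Add tax to price:
$125 + $10 = $135

$135


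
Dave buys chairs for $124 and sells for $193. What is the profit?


Selling price = $193
Cost price = $124
Profit = selling price - cost price:
Profit = $193 - $124 = $69

$69


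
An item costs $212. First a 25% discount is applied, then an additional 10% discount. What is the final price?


First discount:
25% of $212 = $53
Price after first discount:
$212 - $53 = $159
Second discount:
10% of $159 = $15.90
Final price:
$159 - $15.90 = $143.10

$143.10


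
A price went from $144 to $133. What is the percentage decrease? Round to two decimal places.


Find the absolute change:
|133 - 144| = 11
Divide by original and multiply by 100:
11 / 144 x 100 = 7.6388...% ≈ 7.64%

7.64%


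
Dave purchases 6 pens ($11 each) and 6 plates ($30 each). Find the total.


Cost of pens:
6 x $11 = $66
Cost of plates:
6 x $30 = $180
Add both:
$66 + $180 = $246

$246


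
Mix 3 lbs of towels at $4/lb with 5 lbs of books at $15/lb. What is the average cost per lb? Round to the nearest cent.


Cost of towels:
3 x $4 = $12
Cost of books:
5 x $15 = $75
Total cost: $12 + $75 = $87
Total weight: 8 lbs
Average: $87 / 8 = $10.875 ≈ $10.88/lb

$10.88/lb


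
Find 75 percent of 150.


Convert percentage to decimal:
75% = 0.75
Multiply:
150 x 0.75 = 112.5

112.5


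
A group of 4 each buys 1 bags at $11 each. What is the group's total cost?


Cost per person:
1 x $11 = $11
Group total:
4 x $11 = $44

$44


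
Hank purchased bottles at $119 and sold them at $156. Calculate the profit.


Selling price = $156
Cost price = $119
Profit = selling price - cost price:
Profit = $156 - $119 = $37

$37


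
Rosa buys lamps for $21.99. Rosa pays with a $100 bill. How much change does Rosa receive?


Start with the amount paid:
$100
Subtract the price:
$100 - $21.99 = $78.01

$78.01


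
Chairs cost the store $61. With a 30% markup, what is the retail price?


Calculate the markup amount:
30% of $61 = $18.30
Add to cost:
$61 + $18.30 = $79.30

$79.30


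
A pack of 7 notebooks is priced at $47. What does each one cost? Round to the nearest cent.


Total cost: $47
Number of items: 7
Unit price: $47 / 7 = $6.7142... ≈ $6.71

$6.71


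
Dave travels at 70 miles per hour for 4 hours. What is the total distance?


Use the formula: distance = speed x time
Speed = 70 mph, Time = 4 hours
70 x 4 = 280 miles

280 miles


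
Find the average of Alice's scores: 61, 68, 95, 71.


Add the scores:
61 + 68 + 95 + 71 = 295
Divide by the number of tests:
295 / 4 = 73.75

73.75


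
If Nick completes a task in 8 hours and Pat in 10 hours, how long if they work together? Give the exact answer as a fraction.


Nick's rate: 1/8 of the job per hour
Pat's rate: 1/10 of the job per hour
Combined rate: 1/8 + 1/10 = 9/40 per hour
Time = 1 / (9/40) = 40/9 hours (≈ 4.44 hours)

40/9 hours


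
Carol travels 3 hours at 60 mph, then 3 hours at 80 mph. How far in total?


Leg 1 distance:
60 x 3 = 180 miles
Leg 2 distance:
80 x 3 = 240 miles
Total distance:
180 + 240 = 420 miles

420 miles


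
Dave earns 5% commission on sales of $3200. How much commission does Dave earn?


Convert rate to decimal:
5% = 0.05
Multiply by sales:
$3200 x 0.05 = $160

$160


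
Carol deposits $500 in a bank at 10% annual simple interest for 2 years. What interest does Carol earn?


Use the formula I = P x R x T / 100
P x R x T = 500 x 10 x 2 = 10000
I = 10000 / 100 = $100

$100


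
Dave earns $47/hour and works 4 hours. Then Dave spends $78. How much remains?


Calculate earnings:
4 x $47 = $188
Subtract spending:
$188 - $78 = $110

$110


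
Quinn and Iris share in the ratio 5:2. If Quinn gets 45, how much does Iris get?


Find the multiplier:
45 / 5 = 9
Apply to Iris's share:
2 x 9 = 18

18


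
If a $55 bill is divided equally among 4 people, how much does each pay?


Total bill: $55
Number of people: 4
Each pays: $55 / 4 = $13.75

$13.75


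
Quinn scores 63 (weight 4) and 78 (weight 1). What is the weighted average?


Weighted sum:
4 x 63 + 1 x 78 = 330
Total weight:
4 + 1 = 5
Weighted average:
330 / 5 = 66

66


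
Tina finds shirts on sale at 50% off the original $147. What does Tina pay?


Calculate the discount amount:
50% of $147 = $73.50
Subtract from original:
$147 - $73.50 = $73.50

$73.50


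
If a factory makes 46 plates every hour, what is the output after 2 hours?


Production rate: 46 plates per hour
Time: 2 hours
Total: 46 x 2 = 92 plates

92 plates


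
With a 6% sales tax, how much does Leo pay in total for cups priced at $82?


Calculate the tax:
6% of $82 = $4.92
Add tax to price:
$82 + $4.92 = $86.92

$86.92


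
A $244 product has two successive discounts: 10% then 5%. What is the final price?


First discount:
10% of $244 = $24.40
Price after first discount:
$244 - $24.40 = $219.60
Second discount:
5% of $219.60 = $10.98
Final price:
$219.60 - $10.98 = $208.62

$208.62


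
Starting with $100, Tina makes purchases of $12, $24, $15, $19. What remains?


Add up expenses:
$12 + $24 + $15 + $19 = $70
Subtract from budget:
$100 - $70 = $30

$30


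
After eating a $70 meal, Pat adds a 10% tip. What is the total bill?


Calculate the tip:
10% of $70 = $7
Add tip to meal cost:
$70 + $7 = $77

$77


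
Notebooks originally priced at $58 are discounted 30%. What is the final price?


Calculate the discount amount:
30% of $58 = $17.40
Subtract from original:
$58 - $17.40 = $40.60

$40.60


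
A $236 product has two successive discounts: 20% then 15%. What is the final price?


First discount:
20% of $236 = $47.20
Price after first discount:
$236 - $47.20 = $188.80
Second discount:
15% of $188.80 = $28.32
Final price:
$188.80 - $28.32 = $160.48

$160.48


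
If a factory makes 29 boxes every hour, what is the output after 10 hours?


Production rate: 29 boxes per hour
Time: 10 hours
Total: 29 x 10 = 290 boxes

290 boxes


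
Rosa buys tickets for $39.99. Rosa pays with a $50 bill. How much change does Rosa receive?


Start with the amount paid:
$50
Subtract the price:
$50 - $39.99 = $10.01

$10.01


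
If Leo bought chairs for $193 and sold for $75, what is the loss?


Selling price = $75
Cost price = $193
Loss = cost price - selling price:
Loss = $193 - $75 = $118

$118


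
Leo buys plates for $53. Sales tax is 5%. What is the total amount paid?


Calculate the tax:
5% of $53 = $2.65
Add tax to price:
$53 + $2.65 = $55.65

$55.65


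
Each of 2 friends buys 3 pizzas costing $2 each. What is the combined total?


Cost per person:
3 x $2 = $6
Group total:
2 x $6 = $12

$12


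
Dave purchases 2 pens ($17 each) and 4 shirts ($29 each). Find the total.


Cost of pens:
2 x $17 = $34
Cost of shirts:
4 x $29 = $116
Add both:
$34 + $116 = $150

$150


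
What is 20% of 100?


Convert percentage to decimal:
20% = 0.2
Multiply:
100 x 0.2 = 20

20


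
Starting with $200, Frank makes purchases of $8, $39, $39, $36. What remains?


Add up expenses:
$8 + $39 + $39 + $36 = $122
Subtract from budget:
$200 - $122 = $78

$78


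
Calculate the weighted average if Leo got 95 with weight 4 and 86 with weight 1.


Weighted sum:
4 x 95 + 1 x 86 = 466
Total weight:
4 + 1 = 5
Weighted average:
466 / 5 = 93.2

93.2


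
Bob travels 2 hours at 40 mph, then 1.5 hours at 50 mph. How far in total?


Leg 1 distance:
40 x 2 = 80 miles
Leg 2 distance:
50 x 1.5 = 75 miles
Total distance:
80 + 75 = 155 miles

155 miles


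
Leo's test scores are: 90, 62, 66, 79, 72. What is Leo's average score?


Add the scores:
90 + 62 + 66 + 79 + 72 = 369
Divide by the number of tests:
369 / 5 = 73.8

73.8


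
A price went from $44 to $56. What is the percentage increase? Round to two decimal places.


Find the absolute change:
|56 - 44| = 12
Divide by original and multiply by 100:
12 / 44 x 100 = 27.2727...% ≈ 27.27%

27.27%


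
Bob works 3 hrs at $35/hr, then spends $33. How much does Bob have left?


Calculate earnings:
3 x $35 = $105
Subtract spending:
$105 - $33 = $72

$72


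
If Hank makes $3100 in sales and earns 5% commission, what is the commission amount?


Convert rate to decimal:
5% = 0.05
Multiply by sales:
$3100 x 0.05 = $155

$155


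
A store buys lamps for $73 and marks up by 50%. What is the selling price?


Calculate the markup amount:
50% of $73 = $36.50
Add to cost:
$73 + $36.50 = $109.50

$109.50


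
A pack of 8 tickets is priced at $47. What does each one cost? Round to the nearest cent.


Total cost: $47
Number of items: 8
Unit price: $47 / 8 = $5.875 ≈ $5.88

$5.88


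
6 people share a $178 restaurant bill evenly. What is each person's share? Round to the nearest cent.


Total bill: $178
Number of people: 6
Each pays: $178 / 6 = $29.6666... ≈ $29.67

$29.67


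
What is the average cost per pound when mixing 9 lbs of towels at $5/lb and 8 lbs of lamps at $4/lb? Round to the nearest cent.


Cost of towels:
9 x $5 = $45
Cost of lamps:
8 x $4 = $32
Total cost: $45 + $32 = $77
Total weight: 17 lbs
Average: $77 / 17 = $4.5294... ≈ $4.53/lb

$4.53/lb


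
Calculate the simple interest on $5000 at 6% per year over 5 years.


Use the formula I = P x R x T / 100
P x R x T = 5000 x 6 x 5 = 150000
I = 150000 / 100 = $1500

$1500


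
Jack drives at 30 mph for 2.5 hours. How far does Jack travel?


Use the formula: distance = speed x time
Speed = 30 mph, Time = 2.5 hours
30 x 2.5 = 75 miles

75 miles


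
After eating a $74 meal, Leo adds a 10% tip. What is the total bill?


Calculate the tip:
10% of $74 = $7.40
Add tip to meal cost:
$74 + $7.40 = $81.40

$81.40


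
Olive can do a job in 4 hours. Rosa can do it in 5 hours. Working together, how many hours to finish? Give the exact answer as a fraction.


Olive's rate: 1/4 of the job per hour
Rosa's rate: 1/5 of the job per hour
Combined rate: 1/4 + 1/5 = 9/20 per hour
Time = 1 / (9/20) = 20/9 hours (≈ 2.22 hours)

20/9 hours


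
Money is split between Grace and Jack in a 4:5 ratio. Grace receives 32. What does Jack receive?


Find the multiplier:
32 / 4 = 8
Apply to Jack's share:
5 x 8 = 40

40


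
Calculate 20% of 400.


Convert percentage to decimal:
20% = 0.2
Multiply:
400 x 0.2 = 80

80


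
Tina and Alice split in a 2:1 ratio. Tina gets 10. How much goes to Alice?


Find the multiplier:
10 / 2 = 5
Apply to Alice's share:
1 x 5 = 5

5


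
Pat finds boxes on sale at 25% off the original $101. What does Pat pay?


Calculate the discount amount:
25% of $101 = $25.25
Subtract from original:
$101 - $25.25 = $75.75

$75.75


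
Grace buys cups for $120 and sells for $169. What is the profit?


Selling price = $169
Cost price = $120
Profit = selling price - cost price:
Profit = $169 - $120 = $49

$49


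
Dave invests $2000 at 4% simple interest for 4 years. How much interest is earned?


Use the formula I = P x R x T / 100
P x R x T = 2000 x 4 x 4 = 32000
I = 32000 / 100 = $320

$320


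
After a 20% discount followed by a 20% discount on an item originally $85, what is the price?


First discount:
20% of $85 = $17
Price after first discount:
$85 - $17 = $68
Second discount:
20% of $68 = $13.60
Final price:
$68 - $13.60 = $54.40

$54.40


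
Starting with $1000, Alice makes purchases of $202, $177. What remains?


Add up expenses:
$202 + $177 = $379
Subtract from budget:
$1000 - $379 = $621

$621


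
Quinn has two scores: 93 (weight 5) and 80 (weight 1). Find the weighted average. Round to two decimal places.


Weighted sum:
5 x 93 + 1 x 80 = 545
Total weight:
5 + 1 = 6
Weighted average:
545 / 6 = 90.8333... ≈ 90.83

90.83


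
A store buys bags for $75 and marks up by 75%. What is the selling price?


Calculate the markup amount:
75% of $75 = $56.25
Add to cost:
$75 + $56.25 = $131.25

$131.25


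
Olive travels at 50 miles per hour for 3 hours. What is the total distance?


Use the formula: distance = speed x time
Speed = 50 mph, Time = 3 hours
50 x 3 = 150 miles

150 miles


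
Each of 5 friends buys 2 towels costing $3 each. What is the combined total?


Cost per person:
2 x $3 = $6
Group total:
5 x $6 = $30

$30


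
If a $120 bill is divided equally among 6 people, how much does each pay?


Total bill: $120
Number of people: 6
Each pays: $120 / 6 = $20

$20


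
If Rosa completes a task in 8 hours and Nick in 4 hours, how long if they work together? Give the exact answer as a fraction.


Rosa's rate: 1/8 of the job per hour
Nick's rate: 1/4 of the job per hour
Combined rate: 1/8 + 1/4 = 3/8 per hour
Time = 1 / (3/8) = 8/3 hours (≈ 2.67 hours)

8/3 hours


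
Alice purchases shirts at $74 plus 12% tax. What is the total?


Calculate the tax:
12% of $74 = $8.88
Add tax to price:
$74 + $8.88 = $82.88

$82.88


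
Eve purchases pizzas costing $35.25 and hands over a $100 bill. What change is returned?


Start with the amount paid:
$100
Subtract the price:
$100 - $35.25 = $64.75

$64.75


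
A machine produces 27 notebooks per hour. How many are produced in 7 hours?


Production rate: 27 notebooks per hour
Time: 7 hours
Total: 27 x 7 = 189 notebooks

189 notebooks


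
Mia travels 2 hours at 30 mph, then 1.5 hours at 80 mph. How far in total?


Leg 1 distance:
30 x 2 = 60 miles
Leg 2 distance:
80 x 1.5 = 120 miles
Total distance:
60 + 120 = 180 miles

180 miles


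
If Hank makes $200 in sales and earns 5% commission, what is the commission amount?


Convert rate to decimal:
5% = 0.05
Multiply by sales:
$200 x 0.05 = $10

$10


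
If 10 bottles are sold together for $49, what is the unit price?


Total cost: $49
Number of items: 10
Unit price: $49 / 10 = $4.90

$4.90


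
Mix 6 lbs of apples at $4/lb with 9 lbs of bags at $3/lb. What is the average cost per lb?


Cost of apples:
6 x $4 = $24
Cost of bags:
9 x $3 = $27
Total cost: $24 + $27 = $51
Total weight: 15 lbs
Average: $51 / 15 = $3.40/lb

$3.40/lb


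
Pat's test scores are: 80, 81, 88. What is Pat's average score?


Add the scores:
80 + 81 + 88 = 249
Divide by the number of tests:
249 / 3 = 83

83


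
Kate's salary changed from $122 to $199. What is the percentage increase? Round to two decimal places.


Find the absolute change:
|199 - 122| = 77
Divide by original and multiply by 100:
77 / 122 x 100 = 63.1147...% ≈ 63.11%

63.11%


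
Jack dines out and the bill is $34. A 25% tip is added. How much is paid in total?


Calculate the tip:
25% of $34 = $8.50
Add tip to meal cost:
$34 + $8.50 = $42.50

$42.50


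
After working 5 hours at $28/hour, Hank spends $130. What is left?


Calculate earnings:
5 x $28 = $140
Subtract spending:
$140 - $130 = $10

$10


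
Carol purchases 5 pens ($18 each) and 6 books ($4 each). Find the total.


Cost of pens:
5 x $18 = $90
Cost of books:
6 x $4 = $24
Add both:
$90 + $24 = $114

$114


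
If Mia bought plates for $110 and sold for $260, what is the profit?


Selling price = $260
Cost price = $110
Profit = selling price - cost price:
Profit = $260 - $110 = $150

$150


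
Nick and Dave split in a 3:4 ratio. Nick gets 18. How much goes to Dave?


Find the multiplier:
18 / 3 = 6
Apply to Dave's share:
4 x 6 = 24

24


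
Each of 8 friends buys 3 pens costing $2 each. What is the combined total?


Cost per person:
3 x $2 = $6
Group total:
8 x $6 = $48

$48


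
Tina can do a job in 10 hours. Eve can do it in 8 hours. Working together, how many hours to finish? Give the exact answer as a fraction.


Tina's rate: 1/10 of the job per hour
Eve's rate: 1/8 of the job per hour
Combined rate: 1/10 + 1/8 = 9/40 per hour
Time = 1 / (9/40) = 40/9 hours (≈ 4.44 hours)

40/9 hours


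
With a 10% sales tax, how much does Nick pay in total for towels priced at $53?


Calculate the tax:
10% of $53 = $5.30
Add tax to price:
$53 + $5.30 = $58.30

$58.30


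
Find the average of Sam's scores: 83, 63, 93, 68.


Add the scores:
83 + 63 + 93 + 68 = 307
Divide by the number of tests:
307 / 4 = 76.75

76.75


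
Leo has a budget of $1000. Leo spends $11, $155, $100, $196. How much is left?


Add up expenses:
$11 + $155 + $100 + $196 = $462
Subtract from budget:
$1000 - $462 = $538

$538


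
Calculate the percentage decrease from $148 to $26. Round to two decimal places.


Find the absolute change:
|26 - 148| = 122
Divide by original and multiply by 100:
122 / 148 x 100 = 82.4324...% ≈ 82.43%

82.43%


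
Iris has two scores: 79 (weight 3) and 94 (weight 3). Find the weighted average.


Weighted sum:
3 x 79 + 3 x 94 = 519
Total weight:
3 + 3 = 6
Weighted average:
519 / 6 = 86.5

86.5


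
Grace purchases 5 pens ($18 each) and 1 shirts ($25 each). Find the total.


Cost of pens:
5 x $18 = $90
Cost of shirts:
1 x $25 = $25
Add both:
$90 + $25 = $115

$115


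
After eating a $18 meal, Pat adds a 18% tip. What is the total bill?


Calculate the tip:
18% of $18 = $3.24
Add tip to meal cost:
$18 + $3.24 = $21.24

$21.24


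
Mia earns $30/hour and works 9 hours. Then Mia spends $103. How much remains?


Calculate earnings:
9 x $30 = $270
Subtract spending:
$270 - $103 = $167

$167


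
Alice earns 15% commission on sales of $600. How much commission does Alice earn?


Convert rate to decimal:
15% = 0.15
Multiply by sales:
$600 x 0.15 = $90

$90


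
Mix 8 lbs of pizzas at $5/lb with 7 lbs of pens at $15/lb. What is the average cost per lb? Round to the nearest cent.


Cost of pizzas:
8 x $5 = $40
Cost of pens:
7 x $15 = $105
Total cost: $40 + $105 = $145
Total weight: 15 lbs
Average: $145 / 15 = $9.6666... ≈ $9.67/lb

$9.67/lb


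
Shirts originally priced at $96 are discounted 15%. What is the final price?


Calculate the discount amount:
15% of $96 = $14.40
Subtract from original:
$96 - $14.40 = $81.60

$81.60


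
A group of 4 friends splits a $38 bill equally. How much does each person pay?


Total bill: $38
Number of people: 4
Each pays: $38 / 4 = $9.50

$9.50


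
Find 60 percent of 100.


Convert percentage to decimal:
60% = 0.6
Multiply:
100 x 0.6 = 60

60


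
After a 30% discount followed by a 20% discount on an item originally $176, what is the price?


First discount:
30% of $176 = $52.80
Price after first discount:
$176 - $52.80 = $123.20
Second discount:
20% of $123.20 = $24.64
Final price:
$123.20 - $24.64 = $98.56

$98.56


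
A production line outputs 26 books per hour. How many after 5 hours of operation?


Production rate: 26 books per hour
Time: 5 hours
Total: 26 x 5 = 130 books

130 books


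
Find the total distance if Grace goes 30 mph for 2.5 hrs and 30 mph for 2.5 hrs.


Leg 1 distance:
30 x 2.5 = 75 miles
Leg 2 distance:
30 x 2.5 = 75 miles
Total distance:
75 + 75 = 150 miles

150 miles


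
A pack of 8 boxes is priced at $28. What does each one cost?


Total cost: $28
Number of items: 8
Unit price: $28 / 8 = $3.50

$3.50


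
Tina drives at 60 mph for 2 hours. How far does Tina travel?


Use the formula: distance = speed x time
Speed = 60 mph, Time = 2 hours
60 x 2 = 120 miles

120 miles


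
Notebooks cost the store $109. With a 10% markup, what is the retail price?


Calculate the markup amount:
10% of $109 = $10.90
Add to cost:
$109 + $10.90 = $119.90

$119.90


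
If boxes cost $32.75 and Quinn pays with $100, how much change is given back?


Start with the amount paid:
$100
Subtract the price:
$100 - $32.75 = $67.25

$67.25


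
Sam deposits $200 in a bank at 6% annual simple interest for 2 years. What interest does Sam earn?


Use the formula I = P x R x T / 100
P x R x T = 200 x 6 x 2 = 2400
I = 2400 / 100 = $24

$24


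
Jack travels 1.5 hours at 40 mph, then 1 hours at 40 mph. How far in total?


Leg 1 distance:
40 x 1.5 = 60 miles
Leg 2 distance:
40 x 1 = 40 miles
Total distance:
60 + 40 = 100 miles

100 miles


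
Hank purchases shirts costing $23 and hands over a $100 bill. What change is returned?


Start with the amount paid:
$100
Subtract the price:
$100 - $23 = $77

$77


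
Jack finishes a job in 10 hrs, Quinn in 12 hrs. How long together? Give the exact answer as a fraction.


Jack's rate: 1/10 of the job per hour
Quinn's rate: 1/12 of the job per hour
Combined rate: 1/10 + 1/12 = 11/60 per hour
Time = 1 / (11/60) = 60/11 hours (≈ 5.45 hours)

60/11 hours


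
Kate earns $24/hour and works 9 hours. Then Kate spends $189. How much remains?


Calculate earnings:
9 x $24 = $216
Subtract spending:
$216 - $189 = $27

$27


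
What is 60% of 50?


Convert percentage to decimal:
60% = 0.6
Multiply:
50 x 0.6 = 30

30


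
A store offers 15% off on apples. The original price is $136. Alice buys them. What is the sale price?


Calculate the discount amount:
15% of $136 = $20.40
Subtract from original:
$136 - $20.40 = $115.60

$115.60


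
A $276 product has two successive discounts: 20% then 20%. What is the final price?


First discount:
20% of $276 = $55.20
Price after first discount:
$276 - $55.20 = $220.80
Second discount:
20% of $220.80 = $44.16
Final price:
$220.80 - $44.16 = $176.64

$176.64


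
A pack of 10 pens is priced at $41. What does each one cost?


Total cost: $41
Number of items: 10
Unit price: $41 / 10 = $4.10

$4.10


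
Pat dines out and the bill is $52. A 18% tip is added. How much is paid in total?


Calculate the tip:
18% of $52 = $9.36
Add tip to meal cost:
$52 + $9.36 = $61.36

$61.36


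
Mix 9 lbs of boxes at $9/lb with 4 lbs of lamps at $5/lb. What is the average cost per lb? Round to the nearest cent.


Cost of boxes:
9 x $9 = $81
Cost of lamps:
4 x $5 = $20
Total cost: $81 + $20 = $101
Total weight: 13 lbs
Average: $101 / 13 = $7.7692... ≈ $7.77/lb

$7.77/lb


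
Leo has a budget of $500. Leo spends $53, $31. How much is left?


Add up expenses:
$53 + $31 = $84
Subtract from budget:
$500 - $84 = $416

$416


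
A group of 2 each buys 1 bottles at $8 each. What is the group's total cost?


Cost per person:
1 x $8 = $8
Group total:
2 x $8 = $16

$16


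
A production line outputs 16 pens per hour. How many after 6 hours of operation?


Production rate: 16 pens per hour
Time: 6 hours
Total: 16 x 6 = 96 pens

96 pens


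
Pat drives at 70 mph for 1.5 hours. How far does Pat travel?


Use the formula: distance = speed x time
Speed = 70 mph, Time = 1.5 hours
70 x 1.5 = 105 miles

105 miles


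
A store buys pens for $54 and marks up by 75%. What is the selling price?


Calculate the markup amount:
75% of $54 = $40.50
Add to cost:
$54 + $40.50 = $94.50

$94.50


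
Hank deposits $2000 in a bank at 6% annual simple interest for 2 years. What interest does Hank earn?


Use the formula I = P x R x T / 100
P x R x T = 2000 x 6 x 2 = 24000
I = 24000 / 100 = $240

$240


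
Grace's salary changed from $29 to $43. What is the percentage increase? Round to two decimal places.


Find the absolute change:
|43 - 29| = 14
Divide by original and multiply by 100:
14 / 29 x 100 = 48.2758...% ≈ 48.28%

48.28%


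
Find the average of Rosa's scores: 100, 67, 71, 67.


Add the scores:
100 + 67 + 71 + 67 = 305
Divide by the number of tests:
305 / 4 = 76.25

76.25


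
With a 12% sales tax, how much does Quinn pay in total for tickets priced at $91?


Calculate the tax:
12% of $91 = $10.92
Add tax to price:
$91 + $10.92 = $101.92

$101.92


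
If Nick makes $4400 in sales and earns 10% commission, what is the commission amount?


Convert rate to decimal:
10% = 0.1
Multiply by sales:
$4400 x 0.1 = $440

$440


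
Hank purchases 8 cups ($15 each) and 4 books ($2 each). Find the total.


Cost of cups:
8 x $15 = $120
Cost of books:
4 x $2 = $8
Add both:
$120 + $8 = $128

$128


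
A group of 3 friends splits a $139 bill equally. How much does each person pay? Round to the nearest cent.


Total bill: $139
Number of people: 3
Each pays: $139 / 3 = $46.3333... ≈ $46.33

$46.33


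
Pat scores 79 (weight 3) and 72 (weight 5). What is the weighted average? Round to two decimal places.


Weighted sum:
3 x 79 + 5 x 72 = 597
Total weight:
3 + 5 = 8
Weighted average:
597 / 8 = 74.625 ≈ 74.63

74.63


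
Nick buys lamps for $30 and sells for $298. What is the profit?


Selling price = $298
Cost price = $30
Profit = selling price - cost price:
Profit = $298 - $30 = $268

$268


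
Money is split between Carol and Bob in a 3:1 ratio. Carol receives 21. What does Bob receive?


Find the multiplier:
21 / 3 = 7
Apply to Bob's share:
1 x 7 = 7

7


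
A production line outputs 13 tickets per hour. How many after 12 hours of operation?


Production rate: 13 tickets per hour
Time: 12 hours
Total: 13 x 12 = 156 tickets

156 tickets


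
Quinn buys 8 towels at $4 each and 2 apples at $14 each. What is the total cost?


Cost of towels:
8 x $4 = $32
Cost of apples:
2 x $14 = $28
Add both:
$32 + $28 = $60

$60


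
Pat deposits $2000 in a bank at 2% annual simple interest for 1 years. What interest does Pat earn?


Use the formula I = P x R x T / 100
P x R x T = 2000 x 2 x 1 = 4000
I = 4000 / 100 = $40

$40


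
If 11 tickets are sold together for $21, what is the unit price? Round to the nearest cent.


Total cost: $21
Number of items: 11
Unit price: $21 / 11 = $1.9090... ≈ $1.91

$1.91


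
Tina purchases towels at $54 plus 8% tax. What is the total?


Calculate the tax:
8% of $54 = $4.32
Add tax to price:
$54 + $4.32 = $58.32

$58.32


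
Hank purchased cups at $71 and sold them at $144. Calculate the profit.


Selling price = $144
Cost price = $71
Profit = selling price - cost price:
Profit = $144 - $71 = $73

$73


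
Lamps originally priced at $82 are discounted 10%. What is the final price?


Calculate the discount amount:
10% of $82 = $8.20
Subtract from original:
$82 - $8.20 = $73.80

$73.80


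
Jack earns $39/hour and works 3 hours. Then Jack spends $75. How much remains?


Calculate earnings:
3 x $39 = $117
Subtract spending:
$117 - $75 = $42

$42


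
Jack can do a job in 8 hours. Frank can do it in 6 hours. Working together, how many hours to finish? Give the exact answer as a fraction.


Jack's rate: 1/8 of the job per hour
Frank's rate: 1/6 of the job per hour
Combined rate: 1/8 + 1/6 = 7/24 per hour
Time = 1 / (7/24) = 24/7 hours (≈ 3.43 hours)

24/7 hours


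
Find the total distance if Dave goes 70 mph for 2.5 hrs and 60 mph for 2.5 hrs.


Leg 1 distance:
70 x 2.5 = 175 miles
Leg 2 distance:
60 x 2.5 = 150 miles
Total distance:
175 + 150 = 325 miles

325 miles


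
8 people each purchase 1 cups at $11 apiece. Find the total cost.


Cost per person:
1 x $11 = $11
Group total:
8 x $11 = $88

$88


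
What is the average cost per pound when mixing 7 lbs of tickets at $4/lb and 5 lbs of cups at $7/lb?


Cost of tickets:
7 x $4 = $28
Cost of cups:
5 x $7 = $35
Total cost: $28 + $35 = $63
Total weight: 12 lbs
Average: $63 / 12 = $5.25/lb

$5.25/lb


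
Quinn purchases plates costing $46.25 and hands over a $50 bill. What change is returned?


Start with the amount paid:
$50
Subtract the price:
$50 - $46.25 = $3.75

$3.75


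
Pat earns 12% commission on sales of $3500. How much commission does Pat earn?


Convert rate to decimal:
12% = 0.12
Multiply by sales:
$3500 x 0.12 = $420

$420


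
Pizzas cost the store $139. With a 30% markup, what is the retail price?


Calculate the markup amount:
30% of $139 = $41.70
Add to cost:
$139 + $41.70 = $180.70

$180.70


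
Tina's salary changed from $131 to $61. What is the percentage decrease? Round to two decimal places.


Find the absolute change:
|61 - 131| = 70
Divide by original and multiply by 100:
70 / 131 x 100 = 53.4351...% ≈ 53.44%

53.44%


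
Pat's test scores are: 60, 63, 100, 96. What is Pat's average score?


Add the scores:
60 + 63 + 100 + 96 = 319
Divide by the number of tests:
319 / 4 = 79.75

79.75


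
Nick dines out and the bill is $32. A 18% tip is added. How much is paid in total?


Calculate the tip:
18% of $32 = $5.76
Add tip to meal cost:
$32 + $5.76 = $37.76

$37.76


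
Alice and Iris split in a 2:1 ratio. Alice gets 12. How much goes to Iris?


Find the multiplier:
12 / 2 = 6
Apply to Iris's share:
1 x 6 = 6

6


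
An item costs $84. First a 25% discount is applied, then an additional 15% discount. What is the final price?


First discount:
25% of $84 = $21
Price after first discount:
$84 - $21 = $63
Second discount:
15% of $63 = $9.45
Final price:
$63 - $9.45 = $53.55

$53.55


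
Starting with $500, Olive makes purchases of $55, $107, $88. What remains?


Add up expenses:
$55 + $107 + $88 = $250
Subtract from budget:
$500 - $250 = $250

$250


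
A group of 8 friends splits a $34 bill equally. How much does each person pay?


Total bill: $34
Number of people: 8
Each pays: $34 / 8 = $4.25

$4.25


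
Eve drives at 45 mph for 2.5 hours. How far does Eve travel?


Use the formula: distance = speed x time
Speed = 45 mph, Time = 2.5 hours
45 x 2.5 = 112.5 miles

112.5 miles


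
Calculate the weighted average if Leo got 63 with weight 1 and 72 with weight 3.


Weighted sum:
1 x 63 + 3 x 72 = 279
Total weight:
1 + 3 = 4
Weighted average:
279 / 4 = 69.75

69.75


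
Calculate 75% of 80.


Convert percentage to decimal:
75% = 0.75
Multiply:
80 x 0.75 = 60

60


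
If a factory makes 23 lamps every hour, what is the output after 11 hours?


Production rate: 23 lamps per hour
Time: 11 hours
Total: 23 x 11 = 253 lamps

253 lamps


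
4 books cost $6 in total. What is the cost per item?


Total cost: $6
Number of items: 4
Unit price: $6 / 4 = $1.50

$1.50


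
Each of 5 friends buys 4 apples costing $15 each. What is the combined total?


Cost per person:
4 x $15 = $60
Group total:
5 x $60 = $300

$300


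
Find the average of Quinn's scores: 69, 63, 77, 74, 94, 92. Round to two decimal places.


Add the scores:
69 + 63 + 77 + 74 + 94 + 92 = 469
Divide by the number of tests:
469 / 6 = 78.1666... ≈ 78.17

78.17


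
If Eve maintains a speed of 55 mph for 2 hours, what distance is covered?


Use the formula: distance = speed x time
Speed = 55 mph, Time = 2 hours
55 x 2 = 110 miles

110 miles


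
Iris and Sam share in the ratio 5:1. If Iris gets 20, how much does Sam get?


Find the multiplier:
20 / 5 = 4
Apply to Sam's share:
1 x 4 = 4

4


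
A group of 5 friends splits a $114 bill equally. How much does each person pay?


Total bill: $114
Number of people: 5
Each pays: $114 / 5 = $22.80

$22.80


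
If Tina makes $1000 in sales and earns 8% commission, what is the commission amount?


Convert rate to decimal:
8% = 0.08
Multiply by sales:
$1000 x 0.08 = $80

$80


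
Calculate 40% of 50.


Convert percentage to decimal:
40% = 0.4
Multiply:
50 x 0.4 = 20

20


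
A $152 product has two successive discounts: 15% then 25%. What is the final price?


First discount:
15% of $152 = $22.80
Price after first discount:
$152 - $22.80 = $129.20
Second discount:
25% of $129.20 = $32.30
Final price:
$129.20 - $32.30 = $96.90

$96.90


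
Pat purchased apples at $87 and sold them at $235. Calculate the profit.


Selling price = $235
Cost price = $87
Profit = selling price - cost price:
Profit = $235 - $87 = $148

$148


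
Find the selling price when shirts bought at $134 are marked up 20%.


Calculate the markup amount:
20% of $134 = $26.80
Add to cost:
$134 + $26.80 = $160.80

$160.80


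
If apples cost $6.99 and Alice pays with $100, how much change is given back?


Start with the amount paid:
$100
Subtract the price:
$100 - $6.99 = $93.01

$93.01


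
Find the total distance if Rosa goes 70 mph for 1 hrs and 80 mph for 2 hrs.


Leg 1 distance:
70 x 1 = 70 miles
Leg 2 distance:
80 x 2 = 160 miles
Total distance:
70 + 160 = 230 miles

230 miles


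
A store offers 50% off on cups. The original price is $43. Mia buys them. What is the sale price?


Calculate the discount amount:
50% of $43 = $21.50
Subtract from original:
$43 - $21.50 = $21.50

$21.50


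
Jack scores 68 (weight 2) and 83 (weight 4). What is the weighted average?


Weighted sum:
2 x 68 + 4 x 83 = 468
Total weight:
2 + 4 = 6
Weighted average:
468 / 6 = 78

78


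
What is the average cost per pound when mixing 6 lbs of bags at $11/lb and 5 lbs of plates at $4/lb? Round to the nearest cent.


Cost of bags:
6 x $11 = $66
Cost of plates:
5 x $4 = $20
Total cost: $66 + $20 = $86
Total weight: 11 lbs
Average: $86 / 11 = $7.8181... ≈ $7.82/lb

$7.82/lb


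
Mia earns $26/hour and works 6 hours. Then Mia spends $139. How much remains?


Calculate earnings:
6 x $26 = $156
Subtract spending:
$156 - $139 = $17

$17


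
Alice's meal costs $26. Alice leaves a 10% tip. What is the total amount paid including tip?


Calculate the tip:
10% of $26 = $2.60
Add tip to meal cost:
$26 + $2.60 = $28.60

$28.60


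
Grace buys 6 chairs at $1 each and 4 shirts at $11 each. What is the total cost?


Cost of chairs:
6 x $1 = $6
Cost of shirts:
4 x $11 = $44
Add both:
$6 + $44 = $50

$50


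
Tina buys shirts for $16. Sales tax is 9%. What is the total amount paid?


Calculate the tax:
9% of $16 = $1.44
Add tax to price:
$16 + $1.44 = $17.44

$17.44


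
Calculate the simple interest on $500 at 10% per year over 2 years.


Use the formula I = P x R x T / 100
P x R x T = 500 x 10 x 2 = 10000
I = 10000 / 100 = $100

$100


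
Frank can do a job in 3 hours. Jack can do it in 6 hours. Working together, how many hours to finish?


Frank's rate: 1/3 of the job per hour
Jack's rate: 1/6 of the job per hour
Combined rate: 1/3 + 1/6 = 1/2 per hour
Time = 1 / (1/2) = 2 hours

2 hours


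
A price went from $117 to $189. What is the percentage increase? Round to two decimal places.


Find the absolute change:
|189 - 117| = 72
Divide by original and multiply by 100:
72 / 117 x 100 = 61.5384...% ≈ 61.54%

61.54%


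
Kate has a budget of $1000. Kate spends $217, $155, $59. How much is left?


Add up expenses:
$217 + $155 + $59 = $431
Subtract from budget:
$1000 - $431 = $569

$569


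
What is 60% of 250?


Convert percentage to decimal:
60% = 0.6
Multiply:
250 x 0.6 = 150

150


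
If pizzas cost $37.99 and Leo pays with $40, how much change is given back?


Start with the amount paid:
$40
Subtract the price:
$40 - $37.99 = $2.01

$2.01


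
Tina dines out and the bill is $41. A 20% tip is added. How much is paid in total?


Calculate the tip:
20% of $41 = $8.20
Add tip to meal cost:
$41 + $8.20 = $49.20

$49.20


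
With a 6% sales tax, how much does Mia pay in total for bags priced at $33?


Calculate the tax:
6% of $33 = $1.98
Add tax to price:
$33 + $1.98 = $34.98

$34.98


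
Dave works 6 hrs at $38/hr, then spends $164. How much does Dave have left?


Calculate earnings:
6 x $38 = $228
Subtract spending:
$228 - $164 = $64

$64


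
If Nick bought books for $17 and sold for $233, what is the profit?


Selling price = $233
Cost price = $17
Profit = selling price - cost price:
Profit = $233 - $17 = $216

$216


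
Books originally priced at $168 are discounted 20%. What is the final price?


Calculate the discount amount:
20% of $168 = $33.60
Subtract from original:
$168 - $33.60 = $134.40

$134.40
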